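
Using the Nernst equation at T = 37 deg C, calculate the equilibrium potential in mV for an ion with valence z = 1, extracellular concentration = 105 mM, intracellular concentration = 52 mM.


E = (RT/(zF)) * ln(C_out/C_in)
T = 37 + 273.15 = 310.15 K
E = (8.314 * 310.15 / (1 * 96485)) * ln(105/52)
E = 18.78 mV


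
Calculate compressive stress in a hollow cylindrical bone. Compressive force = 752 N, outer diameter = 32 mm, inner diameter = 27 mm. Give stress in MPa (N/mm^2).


A = pi*(r_o^2 - r_i^2)
r_o = 16 mm, r_i = 13.5 mm
A = 231.692 mm^2
sigma = F/A = 752 / 231.692
sigma = 3.246 MPa


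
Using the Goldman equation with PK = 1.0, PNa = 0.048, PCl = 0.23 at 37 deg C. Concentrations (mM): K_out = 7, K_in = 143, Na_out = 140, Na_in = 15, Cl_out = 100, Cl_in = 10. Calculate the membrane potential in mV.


Vm = (RT/F)*ln((PK*Ko + PNa*Nao + PCl*Cli)/(PK*Ki + PNa*Nai + PCl*Clo))
Numer = 16.02, Denom = 166.72
Vm = -62.6 mV


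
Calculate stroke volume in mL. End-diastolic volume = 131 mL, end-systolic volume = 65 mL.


SV = EDV - ESV
SV = 131 - 65
SV = 66 mL


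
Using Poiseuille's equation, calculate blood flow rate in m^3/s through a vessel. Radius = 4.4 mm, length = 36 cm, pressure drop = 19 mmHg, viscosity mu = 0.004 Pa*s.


Q = pi*r^4*dP / (8*mu*L)
r = 0.0044 m, L = 0.36 m
dP = 19 mmHg = 2533.118 Pa
Q = 2.5892e-04 m^3/s


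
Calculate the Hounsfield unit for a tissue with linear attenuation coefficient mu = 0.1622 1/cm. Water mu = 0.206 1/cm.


HU = ((mu_tissue - mu_water) / mu_water) * 1000
HU = ((0.1622 - 0.206) / 0.206) * 1000
HU = -212.6


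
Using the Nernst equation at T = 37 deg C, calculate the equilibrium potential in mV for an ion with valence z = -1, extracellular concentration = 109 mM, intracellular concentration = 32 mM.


E = (RT/(zF)) * ln(C_out/C_in)
T = 37 + 273.15 = 310.15 K
E = (8.314 * 310.15 / (-1 * 96485)) * ln(109/32)
E = -32.75 mV


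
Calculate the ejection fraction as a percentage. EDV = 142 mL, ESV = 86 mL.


SV = EDV - ESV = 142 - 86 = 56 mL
EF = SV/EDV * 100 = 56/142 * 100
EF = 39.44%


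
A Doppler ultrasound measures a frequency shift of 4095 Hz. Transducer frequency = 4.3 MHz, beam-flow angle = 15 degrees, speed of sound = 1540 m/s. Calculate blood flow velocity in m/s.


v = fd * c / (2 * f0 * cos(theta))
v = 4095 * 1540 / (2 * 4.3000e+06 * cos(15))
v = 0.7592 m/s


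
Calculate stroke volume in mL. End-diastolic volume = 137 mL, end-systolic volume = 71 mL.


SV = EDV - ESV
SV = 137 - 71
SV = 66 mL


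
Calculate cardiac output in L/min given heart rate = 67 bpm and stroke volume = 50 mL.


CO = HR * SV
CO = 67 * 50 / 1000
CO = 3.35 L/min


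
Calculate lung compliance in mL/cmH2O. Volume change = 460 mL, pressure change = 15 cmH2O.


C = dV / dP
C = 460 / 15
C = 30.67 mL/cmH2O


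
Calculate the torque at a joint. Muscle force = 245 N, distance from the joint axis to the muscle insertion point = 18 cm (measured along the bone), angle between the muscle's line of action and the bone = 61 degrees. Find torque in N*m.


Torque = F * d * sin(theta)   (moment arm = d*sin(theta))
d = 18 cm = 0.18 m
Torque = 245 * 0.18 * sin(61)
Torque = 38.57 N*m


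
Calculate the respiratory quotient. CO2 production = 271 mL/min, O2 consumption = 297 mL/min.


RQ = VCO2 / VO2
RQ = 271 / 297
RQ = 0.9125


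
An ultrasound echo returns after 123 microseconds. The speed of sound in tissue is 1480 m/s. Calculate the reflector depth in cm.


depth = c * t / 2
t = 123 us = 1.2300e-04 s
depth = 1480 * 1.2300e-04 / 2
depth = 0.09102 m = 9.102 cm


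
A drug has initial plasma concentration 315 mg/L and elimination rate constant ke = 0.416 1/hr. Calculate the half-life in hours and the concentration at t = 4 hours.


t_half = ln(2) / ke = 0.693147 / 0.416 = 1.666 hr
C(t) = C0 * exp(-ke*t) = 315 * exp(-0.416*4)
C(4) = 59.65 mg/L


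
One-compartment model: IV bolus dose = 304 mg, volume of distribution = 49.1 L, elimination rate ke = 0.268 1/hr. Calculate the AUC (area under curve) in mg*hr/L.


C0 = Dose/Vd = 304/49.1 = 6.19145 mg/L
AUC = C0/ke = 6.19145/0.268
AUC = 23.1 mg*hr/L


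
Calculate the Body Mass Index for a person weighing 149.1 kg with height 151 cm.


BMI = weight / height^2
height = 151 cm = 1.51 m
BMI = 149.1 / 1.51^2
BMI = 65.39 kg/m^2


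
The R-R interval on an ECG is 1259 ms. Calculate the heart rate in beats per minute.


HR = 60 / RR_interval(s)
RR = 1259 ms = 1.259 s
HR = 60 / 1.259 = 47.66 bpm


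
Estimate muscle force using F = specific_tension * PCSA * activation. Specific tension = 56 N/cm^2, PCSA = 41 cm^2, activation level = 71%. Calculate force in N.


F = sigma * PCSA * activation
F = 56 * 41 * 0.71
F = 1630 N


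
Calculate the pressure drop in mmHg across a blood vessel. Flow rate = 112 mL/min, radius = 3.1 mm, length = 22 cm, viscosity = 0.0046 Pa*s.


dP = 8*mu*L*Q / (pi*r^4)
Q = 112 mL/min = 1.86667e-06 m^3/s
dP = 52.0884 Pa = 52.0884 / 133.322 mmHg = 0.3907 mmHg


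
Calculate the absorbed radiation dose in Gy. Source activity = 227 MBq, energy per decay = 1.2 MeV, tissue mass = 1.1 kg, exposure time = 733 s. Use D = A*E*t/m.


A = 227 MBq = 2.2700e+08 Bq
E = 1.2 MeV = 1.9224e-13 J
D = A*E*t/m = 2.2700e+08*1.9224e-13*733/1.1
D = 0.02908 Gy


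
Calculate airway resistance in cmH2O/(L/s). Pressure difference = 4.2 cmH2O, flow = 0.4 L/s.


R = dP / flow
R = 4.2 / 0.4
R = 10.5 cmH2O/(L/s)


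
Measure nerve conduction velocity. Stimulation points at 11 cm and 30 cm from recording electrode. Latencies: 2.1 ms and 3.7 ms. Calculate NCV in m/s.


Distance = (30 - 11) / 100 = 0.19 m
dt = (3.7 - 2.1) / 1000 = 0.0016 s
NCV = dist / dt = 118.8 m/s


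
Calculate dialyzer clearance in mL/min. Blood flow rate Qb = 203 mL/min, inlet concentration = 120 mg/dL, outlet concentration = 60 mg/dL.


K = Qb * (Cb_in - Cb_out) / Cb_in
K = 203 * (120 - 60) / 120
K = 101.5 mL/min


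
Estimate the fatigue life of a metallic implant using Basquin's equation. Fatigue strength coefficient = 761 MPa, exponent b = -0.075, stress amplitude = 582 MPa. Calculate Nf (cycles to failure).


sigma_a = sigma_f' * (2Nf)^b
2Nf = (sigma_a/sigma_f')^(1/b)
2Nf = (582/761)^(1/-0.075)
2Nf = 35.712668
Nf = 17.86


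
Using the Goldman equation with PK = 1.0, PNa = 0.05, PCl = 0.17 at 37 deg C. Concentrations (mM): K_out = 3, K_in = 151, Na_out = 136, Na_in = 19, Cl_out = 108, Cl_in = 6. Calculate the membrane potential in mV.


Vm = (RT/F)*ln((PK*Ko + PNa*Nao + PCl*Cli)/(PK*Ki + PNa*Nai + PCl*Clo))
Numer = 10.82, Denom = 170.31
Vm = -73.66 mV


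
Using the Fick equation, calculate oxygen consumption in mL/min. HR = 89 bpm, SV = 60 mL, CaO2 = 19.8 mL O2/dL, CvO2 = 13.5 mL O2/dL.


CO = HR*SV = 89*60/1000 = 5.34 L/min
a-v O2 diff = 19.8 - 13.5 = 6.3 mL/dL
VO2 = CO * (CaO2-CvO2) * 10 dL/L
VO2 = 5.34 * 6.3 * 10
VO2 = 336.4 mL/min


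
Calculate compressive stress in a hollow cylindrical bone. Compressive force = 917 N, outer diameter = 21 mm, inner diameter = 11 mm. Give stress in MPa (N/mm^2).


A = pi*(r_o^2 - r_i^2)
r_o = 10.5 mm, r_i = 5.5 mm
A = 251.327 mm^2
sigma = F/A = 917 / 251.327
sigma = 3.649 MPa


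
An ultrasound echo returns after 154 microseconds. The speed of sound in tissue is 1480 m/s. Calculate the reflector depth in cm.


depth = c * t / 2
t = 154 us = 1.5400e-04 s
depth = 1480 * 1.5400e-04 / 2
depth = 0.11396 m = 11.396 cm


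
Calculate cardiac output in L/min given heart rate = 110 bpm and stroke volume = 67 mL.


CO = HR * SV
CO = 110 * 67 / 1000
CO = 7.37 L/min


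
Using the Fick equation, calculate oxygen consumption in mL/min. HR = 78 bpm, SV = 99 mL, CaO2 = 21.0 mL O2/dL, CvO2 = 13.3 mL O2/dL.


CO = HR*SV = 78*99/1000 = 7.722 L/min
a-v O2 diff = 21.0 - 13.3 = 7.7 mL/dL
VO2 = CO * (CaO2-CvO2) * 10 dL/L
VO2 = 7.722 * 7.7 * 10
VO2 = 594.6 mL/min


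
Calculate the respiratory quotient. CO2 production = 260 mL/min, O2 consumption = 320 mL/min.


RQ = VCO2 / VO2
RQ = 260 / 320
RQ = 0.8125


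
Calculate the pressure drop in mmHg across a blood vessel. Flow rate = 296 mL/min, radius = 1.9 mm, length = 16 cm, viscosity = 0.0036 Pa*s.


dP = 8*mu*L*Q / (pi*r^4)
Q = 296 mL/min = 4.93333e-06 m^3/s
dP = 555.25 Pa = 555.25 / 133.322 mmHg = 4.165 mmHg


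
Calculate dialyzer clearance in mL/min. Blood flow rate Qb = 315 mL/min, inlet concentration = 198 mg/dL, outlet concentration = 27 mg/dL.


K = Qb * (Cb_in - Cb_out) / Cb_in
K = 315 * (198 - 27) / 198
K = 272 mL/min


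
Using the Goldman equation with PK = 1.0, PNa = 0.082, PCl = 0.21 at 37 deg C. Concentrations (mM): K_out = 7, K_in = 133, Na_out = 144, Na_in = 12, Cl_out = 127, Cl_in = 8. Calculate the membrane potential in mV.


Vm = (RT/F)*ln((PK*Ko + PNa*Nao + PCl*Cli)/(PK*Ki + PNa*Nai + PCl*Clo))
Numer = 20.488, Denom = 160.654
Vm = -55.04 mV


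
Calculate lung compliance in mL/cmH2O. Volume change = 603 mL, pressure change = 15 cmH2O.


C = dV / dP
C = 603 / 15
C = 40.2 mL/cmH2O


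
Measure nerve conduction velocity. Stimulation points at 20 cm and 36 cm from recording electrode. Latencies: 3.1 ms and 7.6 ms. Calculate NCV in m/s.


Distance = (36 - 20) / 100 = 0.16 m
dt = (7.6 - 3.1) / 1000 = 0.0045 s
NCV = dist / dt = 35.56 m/s


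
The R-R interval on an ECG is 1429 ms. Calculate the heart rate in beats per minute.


HR = 60 / RR_interval(s)
RR = 1429 ms = 1.429 s
HR = 60 / 1.429 = 41.99 bpm


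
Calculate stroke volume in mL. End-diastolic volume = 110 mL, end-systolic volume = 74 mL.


SV = EDV - ESV
SV = 110 - 74
SV = 36 mL


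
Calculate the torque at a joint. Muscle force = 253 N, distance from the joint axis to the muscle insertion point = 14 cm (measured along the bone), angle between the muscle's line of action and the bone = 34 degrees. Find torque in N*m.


Torque = F * d * sin(theta)   (moment arm = d*sin(theta))
d = 14 cm = 0.14 m
Torque = 253 * 0.14 * sin(34)
Torque = 19.81 N*m


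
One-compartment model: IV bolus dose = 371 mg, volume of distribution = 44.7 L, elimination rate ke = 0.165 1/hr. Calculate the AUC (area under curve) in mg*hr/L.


C0 = Dose/Vd = 371/44.7 = 8.29978 mg/L
AUC = C0/ke = 8.29978/0.165
AUC = 50.3 mg*hr/L


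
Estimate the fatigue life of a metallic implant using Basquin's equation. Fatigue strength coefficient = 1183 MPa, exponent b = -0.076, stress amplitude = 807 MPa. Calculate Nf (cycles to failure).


sigma_a = sigma_f' * (2Nf)^b
2Nf = (sigma_a/sigma_f')^(1/b)
2Nf = (807/1183)^(1/-0.076)
2Nf = 153.34648
Nf = 76.67


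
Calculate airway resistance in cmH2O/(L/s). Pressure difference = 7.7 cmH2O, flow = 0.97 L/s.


R = dP / flow
R = 7.7 / 0.97
R = 7.938 cmH2O/(L/s)


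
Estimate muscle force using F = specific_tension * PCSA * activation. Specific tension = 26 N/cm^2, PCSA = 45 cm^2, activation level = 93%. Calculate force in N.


F = sigma * PCSA * activation
F = 26 * 45 * 0.93
F = 1088 N


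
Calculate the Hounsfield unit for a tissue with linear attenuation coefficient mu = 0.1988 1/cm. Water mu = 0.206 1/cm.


HU = ((mu_tissue - mu_water) / mu_water) * 1000
HU = ((0.1988 - 0.206) / 0.206) * 1000
HU = -34.95


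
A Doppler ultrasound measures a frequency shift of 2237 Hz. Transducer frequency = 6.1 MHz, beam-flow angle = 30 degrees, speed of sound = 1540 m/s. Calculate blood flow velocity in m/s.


v = fd * c / (2 * f0 * cos(theta))
v = 2237 * 1540 / (2 * 6.1000e+06 * cos(30))
v = 0.3261 m/s


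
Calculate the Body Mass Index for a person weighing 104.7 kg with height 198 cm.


BMI = weight / height^2
height = 198 cm = 1.98 m
BMI = 104.7 / 1.98^2
BMI = 26.71 kg/m^2


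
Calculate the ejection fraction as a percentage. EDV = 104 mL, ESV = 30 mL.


SV = EDV - ESV = 104 - 30 = 74 mL
EF = SV/EDV * 100 = 74/104 * 100
EF = 71.15%


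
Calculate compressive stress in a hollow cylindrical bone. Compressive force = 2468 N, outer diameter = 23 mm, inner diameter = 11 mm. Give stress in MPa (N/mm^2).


A = pi*(r_o^2 - r_i^2)
r_o = 11.5 mm, r_i = 5.5 mm
A = 320.442 mm^2
sigma = F/A = 2468 / 320.442
sigma = 7.702 MPa


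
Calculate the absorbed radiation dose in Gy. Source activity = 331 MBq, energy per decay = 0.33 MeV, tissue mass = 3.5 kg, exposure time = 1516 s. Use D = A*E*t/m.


A = 331 MBq = 3.3100e+08 Bq
E = 0.33 MeV = 5.2866e-14 J
D = A*E*t/m = 3.3100e+08*5.2866e-14*1516/3.5
D = 0.007579 Gy


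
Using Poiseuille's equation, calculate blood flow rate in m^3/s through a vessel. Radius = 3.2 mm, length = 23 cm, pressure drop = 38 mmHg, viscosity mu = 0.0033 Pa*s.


Q = pi*r^4*dP / (8*mu*L)
r = 0.0032 m, L = 0.23 m
dP = 38 mmHg = 5066.236 Pa
Q = 2.7485e-04 m^3/s


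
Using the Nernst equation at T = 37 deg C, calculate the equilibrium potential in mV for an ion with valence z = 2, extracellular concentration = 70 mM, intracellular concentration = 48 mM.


E = (RT/(zF)) * ln(C_out/C_in)
T = 37 + 273.15 = 310.15 K
E = (8.314 * 310.15 / (2 * 96485)) * ln(70/48)
E = 5.042 mV


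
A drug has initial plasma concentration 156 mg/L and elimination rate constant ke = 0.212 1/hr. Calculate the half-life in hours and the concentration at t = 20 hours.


t_half = ln(2) / ke = 0.693147 / 0.212 = 3.27 hr
C(t) = C0 * exp(-ke*t) = 156 * exp(-0.212*20)
C(20) = 2.248 mg/L


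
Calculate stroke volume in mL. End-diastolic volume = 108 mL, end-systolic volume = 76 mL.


SV = EDV - ESV
SV = 108 - 76
SV = 32 mL


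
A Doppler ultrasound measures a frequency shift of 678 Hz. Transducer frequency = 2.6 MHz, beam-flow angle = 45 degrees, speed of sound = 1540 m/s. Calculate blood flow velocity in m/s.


v = fd * c / (2 * f0 * cos(theta))
v = 678 * 1540 / (2 * 2.6000e+06 * cos(45))
v = 0.284 m/s


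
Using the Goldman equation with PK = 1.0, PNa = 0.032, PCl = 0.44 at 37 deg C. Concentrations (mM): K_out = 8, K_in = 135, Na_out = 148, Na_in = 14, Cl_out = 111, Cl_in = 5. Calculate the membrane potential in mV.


Vm = (RT/F)*ln((PK*Ko + PNa*Nao + PCl*Cli)/(PK*Ki + PNa*Nai + PCl*Clo))
Numer = 14.936, Denom = 184.288
Vm = -67.15 mV


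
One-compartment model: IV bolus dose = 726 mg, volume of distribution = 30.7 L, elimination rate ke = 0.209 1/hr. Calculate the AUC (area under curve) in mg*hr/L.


C0 = Dose/Vd = 726/30.7 = 23.6482 mg/L
AUC = C0/ke = 23.6482/0.209
AUC = 113.1 mg*hr/L


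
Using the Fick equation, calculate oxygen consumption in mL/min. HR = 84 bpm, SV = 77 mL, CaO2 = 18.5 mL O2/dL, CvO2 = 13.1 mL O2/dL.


CO = HR*SV = 84*77/1000 = 6.468 L/min
a-v O2 diff = 18.5 - 13.1 = 5.4 mL/dL
VO2 = CO * (CaO2-CvO2) * 10 dL/L
VO2 = 6.468 * 5.4 * 10
VO2 = 349.3 mL/min


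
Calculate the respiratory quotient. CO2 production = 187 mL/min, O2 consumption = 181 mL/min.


RQ = VCO2 / VO2
RQ = 187 / 181
RQ = 1.033


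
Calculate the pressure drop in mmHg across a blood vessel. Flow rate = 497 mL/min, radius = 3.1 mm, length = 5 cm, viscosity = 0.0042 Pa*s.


dP = 8*mu*L*Q / (pi*r^4)
Q = 497 mL/min = 8.28333e-06 m^3/s
dP = 47.9642 Pa = 47.9642 / 133.322 mmHg = 0.3598 mmHg


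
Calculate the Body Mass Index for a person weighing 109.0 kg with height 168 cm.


BMI = weight / height^2
height = 168 cm = 1.68 m
BMI = 109.0 / 1.68^2
BMI = 38.62 kg/m^2


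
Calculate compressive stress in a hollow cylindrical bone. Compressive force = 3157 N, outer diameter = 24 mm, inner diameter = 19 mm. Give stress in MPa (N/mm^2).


A = pi*(r_o^2 - r_i^2)
r_o = 12 mm, r_i = 9.5 mm
A = 168.861 mm^2
sigma = F/A = 3157 / 168.861
sigma = 18.7 MPa


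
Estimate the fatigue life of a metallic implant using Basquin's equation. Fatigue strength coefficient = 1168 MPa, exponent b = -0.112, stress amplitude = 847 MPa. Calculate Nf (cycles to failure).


sigma_a = sigma_f' * (2Nf)^b
2Nf = (sigma_a/sigma_f')^(1/b)
2Nf = (847/1168)^(1/-0.112)
2Nf = 17.622453
Nf = 8.811


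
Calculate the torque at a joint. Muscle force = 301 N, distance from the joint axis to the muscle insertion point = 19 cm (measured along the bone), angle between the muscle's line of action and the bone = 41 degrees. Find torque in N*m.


Torque = F * d * sin(theta)   (moment arm = d*sin(theta))
d = 19 cm = 0.19 m
Torque = 301 * 0.19 * sin(41)
Torque = 37.52 N*m


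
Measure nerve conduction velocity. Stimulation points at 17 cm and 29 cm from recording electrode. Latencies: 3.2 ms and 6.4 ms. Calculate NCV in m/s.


Distance = (29 - 17) / 100 = 0.12 m
dt = (6.4 - 3.2) / 1000 = 0.0032 s
NCV = dist / dt = 37.5 m/s


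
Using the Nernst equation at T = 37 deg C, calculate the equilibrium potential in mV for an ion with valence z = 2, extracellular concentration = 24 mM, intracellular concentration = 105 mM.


E = (RT/(zF)) * ln(C_out/C_in)
T = 37 + 273.15 = 310.15 K
E = (8.314 * 310.15 / (2 * 96485)) * ln(24/105)
E = -19.72 mV


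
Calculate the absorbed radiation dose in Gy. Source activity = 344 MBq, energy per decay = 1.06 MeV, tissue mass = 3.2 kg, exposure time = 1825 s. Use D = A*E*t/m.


A = 344 MBq = 3.4400e+08 Bq
E = 1.06 MeV = 1.69812e-13 J
D = A*E*t/m = 3.4400e+08*1.69812e-13*1825/3.2
D = 0.03331 Gy


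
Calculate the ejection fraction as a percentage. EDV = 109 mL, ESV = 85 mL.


SV = EDV - ESV = 109 - 85 = 24 mL
EF = SV/EDV * 100 = 24/109 * 100
EF = 22.02%


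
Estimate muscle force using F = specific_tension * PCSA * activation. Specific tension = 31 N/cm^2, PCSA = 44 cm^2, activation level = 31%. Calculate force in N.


F = sigma * PCSA * activation
F = 31 * 44 * 0.31
F = 422.8 N


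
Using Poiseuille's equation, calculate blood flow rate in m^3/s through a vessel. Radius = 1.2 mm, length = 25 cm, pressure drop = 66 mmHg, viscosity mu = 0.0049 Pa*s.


Q = pi*r^4*dP / (8*mu*L)
r = 0.0012 m, L = 0.25 m
dP = 66 mmHg = 8799.252 Pa
Q = 5.8492e-06 m^3/s


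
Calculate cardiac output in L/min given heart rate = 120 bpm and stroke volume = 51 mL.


CO = HR * SV
CO = 120 * 51 / 1000
CO = 6.12 L/min


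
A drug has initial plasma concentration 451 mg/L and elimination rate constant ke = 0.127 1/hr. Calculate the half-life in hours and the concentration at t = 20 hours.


t_half = ln(2) / ke = 0.693147 / 0.127 = 5.458 hr
C(t) = C0 * exp(-ke*t) = 451 * exp(-0.127*20)
C(20) = 35.57 mg/L


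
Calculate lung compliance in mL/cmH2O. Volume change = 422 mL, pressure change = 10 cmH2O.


C = dV / dP
C = 422 / 10
C = 42.2 mL/cmH2O


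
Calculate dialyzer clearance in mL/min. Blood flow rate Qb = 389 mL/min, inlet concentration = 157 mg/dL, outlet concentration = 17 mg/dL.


K = Qb * (Cb_in - Cb_out) / Cb_in
K = 389 * (157 - 17) / 157
K = 346.9 mL/min


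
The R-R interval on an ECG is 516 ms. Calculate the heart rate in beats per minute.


HR = 60 / RR_interval(s)
RR = 516 ms = 0.516 s
HR = 60 / 0.516 = 116.3 bpm


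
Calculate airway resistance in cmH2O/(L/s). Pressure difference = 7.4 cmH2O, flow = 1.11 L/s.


R = dP / flow
R = 7.4 / 1.11
R = 6.667 cmH2O/(L/s)


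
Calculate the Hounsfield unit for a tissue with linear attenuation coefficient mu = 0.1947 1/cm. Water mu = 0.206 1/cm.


HU = ((mu_tissue - mu_water) / mu_water) * 1000
HU = ((0.1947 - 0.206) / 0.206) * 1000
HU = -54.85


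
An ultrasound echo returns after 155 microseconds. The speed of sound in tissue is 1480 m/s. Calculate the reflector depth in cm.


depth = c * t / 2
t = 155 us = 1.5500e-04 s
depth = 1480 * 1.5500e-04 / 2
depth = 0.1147 m = 11.47 cm


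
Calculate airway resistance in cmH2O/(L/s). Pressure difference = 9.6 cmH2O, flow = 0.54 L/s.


R = dP / flow
R = 9.6 / 0.54
R = 17.78 cmH2O/(L/s)


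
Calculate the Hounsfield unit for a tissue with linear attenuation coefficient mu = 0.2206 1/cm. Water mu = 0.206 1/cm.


HU = ((mu_tissue - mu_water) / mu_water) * 1000
HU = ((0.2206 - 0.206) / 0.206) * 1000
HU = 70.87


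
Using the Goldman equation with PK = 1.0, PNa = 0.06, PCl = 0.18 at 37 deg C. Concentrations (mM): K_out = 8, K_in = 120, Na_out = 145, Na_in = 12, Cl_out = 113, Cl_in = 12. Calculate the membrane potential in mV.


Vm = (RT/F)*ln((PK*Ko + PNa*Nao + PCl*Cli)/(PK*Ki + PNa*Nai + PCl*Clo))
Numer = 18.86, Denom = 141.06
Vm = -53.78 mV


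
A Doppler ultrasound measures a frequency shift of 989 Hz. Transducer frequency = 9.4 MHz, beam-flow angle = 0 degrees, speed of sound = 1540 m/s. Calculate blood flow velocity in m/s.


v = fd * c / (2 * f0 * cos(theta))
v = 989 * 1540 / (2 * 9.4000e+06 * cos(0))
v = 0.08101 m/s


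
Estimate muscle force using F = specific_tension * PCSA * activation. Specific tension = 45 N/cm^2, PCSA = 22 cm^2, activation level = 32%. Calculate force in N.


F = sigma * PCSA * activation
F = 45 * 22 * 0.32
F = 316.8 N


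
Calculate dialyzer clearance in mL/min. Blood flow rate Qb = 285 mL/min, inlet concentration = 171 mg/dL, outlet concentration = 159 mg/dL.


K = Qb * (Cb_in - Cb_out) / Cb_in
K = 285 * (171 - 159) / 171
K = 20 mL/min


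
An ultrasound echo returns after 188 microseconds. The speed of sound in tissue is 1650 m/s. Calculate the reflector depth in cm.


depth = c * t / 2
t = 188 us = 1.8800e-04 s
depth = 1650 * 1.8800e-04 / 2
depth = 0.1551 m = 15.51 cm


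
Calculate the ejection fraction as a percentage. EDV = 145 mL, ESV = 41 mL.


SV = EDV - ESV = 145 - 41 = 104 mL
EF = SV/EDV * 100 = 104/145 * 100
EF = 71.72%


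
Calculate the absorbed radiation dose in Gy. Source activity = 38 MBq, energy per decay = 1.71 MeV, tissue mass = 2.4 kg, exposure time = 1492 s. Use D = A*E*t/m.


A = 38 MBq = 3.8000e+07 Bq
E = 1.71 MeV = 2.73942e-13 J
D = A*E*t/m = 3.8000e+07*2.73942e-13*1492/2.4
D = 0.006471 Gy


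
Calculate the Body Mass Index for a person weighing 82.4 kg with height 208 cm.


BMI = weight / height^2
height = 208 cm = 2.08 m
BMI = 82.4 / 2.08^2
BMI = 19.05 kg/m^2


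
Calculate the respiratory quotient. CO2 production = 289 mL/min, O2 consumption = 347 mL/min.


RQ = VCO2 / VO2
RQ = 289 / 347
RQ = 0.8329


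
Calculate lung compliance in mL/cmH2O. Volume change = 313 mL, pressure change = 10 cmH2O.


C = dV / dP
C = 313 / 10
C = 31.3 mL/cmH2O


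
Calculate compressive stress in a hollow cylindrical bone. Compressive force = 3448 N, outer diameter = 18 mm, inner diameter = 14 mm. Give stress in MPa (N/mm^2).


A = pi*(r_o^2 - r_i^2)
r_o = 9 mm, r_i = 7 mm
A = 100.531 mm^2
sigma = F/A = 3448 / 100.531
sigma = 34.3 MPa


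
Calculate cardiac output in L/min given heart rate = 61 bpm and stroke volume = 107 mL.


CO = HR * SV
CO = 61 * 107 / 1000
CO = 6.527 L/min


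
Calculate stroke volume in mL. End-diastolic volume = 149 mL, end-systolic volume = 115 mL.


SV = EDV - ESV
SV = 149 - 115
SV = 34 mL


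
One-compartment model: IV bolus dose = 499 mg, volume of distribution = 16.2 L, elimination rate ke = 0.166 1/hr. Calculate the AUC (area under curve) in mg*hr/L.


C0 = Dose/Vd = 499/16.2 = 30.8025 mg/L
AUC = C0/ke = 30.8025/0.166
AUC = 185.6 mg*hr/L


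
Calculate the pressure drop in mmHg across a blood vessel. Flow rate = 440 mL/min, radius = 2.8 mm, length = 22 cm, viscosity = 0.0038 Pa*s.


dP = 8*mu*L*Q / (pi*r^4)
Q = 440 mL/min = 7.33333e-06 m^3/s
dP = 253.989 Pa = 253.989 / 133.322 mmHg = 1.905 mmHg


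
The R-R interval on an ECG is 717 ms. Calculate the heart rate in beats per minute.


HR = 60 / RR_interval(s)
RR = 717 ms = 0.717 s
HR = 60 / 0.717 = 83.68 bpm


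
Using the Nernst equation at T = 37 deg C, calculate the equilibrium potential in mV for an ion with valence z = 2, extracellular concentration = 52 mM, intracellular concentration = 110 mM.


E = (RT/(zF)) * ln(C_out/C_in)
T = 37 + 273.15 = 310.15 K
E = (8.314 * 310.15 / (2 * 96485)) * ln(52/110)
E = -10.01 mV


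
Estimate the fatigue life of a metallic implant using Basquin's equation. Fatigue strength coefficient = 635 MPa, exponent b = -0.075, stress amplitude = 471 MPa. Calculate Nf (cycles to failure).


sigma_a = sigma_f' * (2Nf)^b
2Nf = (sigma_a/sigma_f')^(1/b)
2Nf = (471/635)^(1/-0.075)
2Nf = 53.707826
Nf = 26.85


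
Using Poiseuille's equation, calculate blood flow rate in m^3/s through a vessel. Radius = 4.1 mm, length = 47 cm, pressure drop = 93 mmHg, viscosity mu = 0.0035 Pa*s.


Q = pi*r^4*dP / (8*mu*L)
r = 0.0041 m, L = 0.47 m
dP = 93 mmHg = 12398.946 Pa
Q = 8.3640e-04 m^3/s


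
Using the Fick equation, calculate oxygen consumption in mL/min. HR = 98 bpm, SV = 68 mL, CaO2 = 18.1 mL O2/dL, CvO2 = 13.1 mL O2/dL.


CO = HR*SV = 98*68/1000 = 6.664 L/min
a-v O2 diff = 18.1 - 13.1 = 5 mL/dL
VO2 = CO * (CaO2-CvO2) * 10 dL/L
VO2 = 6.664 * 5 * 10
VO2 = 333.2 mL/min


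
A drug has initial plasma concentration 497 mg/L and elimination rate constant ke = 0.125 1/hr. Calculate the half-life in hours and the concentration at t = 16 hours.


t_half = ln(2) / ke = 0.693147 / 0.125 = 5.545 hr
C(t) = C0 * exp(-ke*t) = 497 * exp(-0.125*16)
C(16) = 67.26 mg/L


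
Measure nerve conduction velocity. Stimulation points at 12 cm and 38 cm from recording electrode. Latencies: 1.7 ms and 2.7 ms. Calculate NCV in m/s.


Distance = (38 - 12) / 100 = 0.26 m
dt = (2.7 - 1.7) / 1000 = 0.001 s
NCV = dist / dt = 260 m/s


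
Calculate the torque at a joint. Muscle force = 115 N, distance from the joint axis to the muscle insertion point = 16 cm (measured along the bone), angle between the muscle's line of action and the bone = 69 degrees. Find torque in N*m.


Torque = F * d * sin(theta)   (moment arm = d*sin(theta))
d = 16 cm = 0.16 m
Torque = 115 * 0.16 * sin(69)
Torque = 17.18 N*m


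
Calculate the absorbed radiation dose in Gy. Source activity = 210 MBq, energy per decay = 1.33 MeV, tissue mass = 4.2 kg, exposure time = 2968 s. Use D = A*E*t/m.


A = 210 MBq = 2.1000e+08 Bq
E = 1.33 MeV = 2.13066e-13 J
D = A*E*t/m = 2.1000e+08*2.13066e-13*2968/4.2
D = 0.03162 Gy


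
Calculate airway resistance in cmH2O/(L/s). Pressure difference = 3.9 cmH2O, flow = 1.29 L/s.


R = dP / flow
R = 3.9 / 1.29
R = 3.023 cmH2O/(L/s)


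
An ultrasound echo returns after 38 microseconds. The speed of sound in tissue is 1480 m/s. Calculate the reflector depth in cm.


depth = c * t / 2
t = 38 us = 3.8000e-05 s
depth = 1480 * 3.8000e-05 / 2
depth = 0.02812 m = 2.812 cm


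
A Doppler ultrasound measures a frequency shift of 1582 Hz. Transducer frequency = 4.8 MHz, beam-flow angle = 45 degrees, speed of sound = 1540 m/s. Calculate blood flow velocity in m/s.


v = fd * c / (2 * f0 * cos(theta))
v = 1582 * 1540 / (2 * 4.8000e+06 * cos(45))
v = 0.3589 m/s


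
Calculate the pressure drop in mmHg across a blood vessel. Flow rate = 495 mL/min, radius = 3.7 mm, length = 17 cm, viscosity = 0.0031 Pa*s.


dP = 8*mu*L*Q / (pi*r^4)
Q = 495 mL/min = 8.25e-06 m^3/s
dP = 59.0742 Pa = 59.0742 / 133.322 mmHg = 0.4431 mmHg


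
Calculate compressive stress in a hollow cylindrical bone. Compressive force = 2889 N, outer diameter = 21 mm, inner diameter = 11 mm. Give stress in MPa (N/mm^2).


A = pi*(r_o^2 - r_i^2)
r_o = 10.5 mm, r_i = 5.5 mm
A = 251.327 mm^2
sigma = F/A = 2889 / 251.327
sigma = 11.49 MPa


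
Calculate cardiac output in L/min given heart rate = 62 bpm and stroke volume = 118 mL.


CO = HR * SV
CO = 62 * 118 / 1000
CO = 7.316 L/min


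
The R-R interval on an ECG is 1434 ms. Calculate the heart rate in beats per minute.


HR = 60 / RR_interval(s)
RR = 1434 ms = 1.434 s
HR = 60 / 1.434 = 41.84 bpm


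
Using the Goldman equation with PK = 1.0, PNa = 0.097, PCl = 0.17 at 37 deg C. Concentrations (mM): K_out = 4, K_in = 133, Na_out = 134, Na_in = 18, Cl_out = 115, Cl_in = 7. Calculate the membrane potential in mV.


Vm = (RT/F)*ln((PK*Ko + PNa*Nao + PCl*Cli)/(PK*Ki + PNa*Nai + PCl*Clo))
Numer = 18.188, Denom = 154.296
Vm = -57.14 mV


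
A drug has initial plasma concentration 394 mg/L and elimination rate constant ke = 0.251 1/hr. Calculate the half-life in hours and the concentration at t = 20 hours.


t_half = ln(2) / ke = 0.693147 / 0.251 = 2.762 hr
C(t) = C0 * exp(-ke*t) = 394 * exp(-0.251*20)
C(20) = 2.602 mg/L


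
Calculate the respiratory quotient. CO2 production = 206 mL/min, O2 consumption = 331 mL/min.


RQ = VCO2 / VO2
RQ = 206 / 331
RQ = 0.6224


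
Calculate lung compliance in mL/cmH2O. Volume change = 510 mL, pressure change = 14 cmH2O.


C = dV / dP
C = 510 / 14
C = 36.43 mL/cmH2O


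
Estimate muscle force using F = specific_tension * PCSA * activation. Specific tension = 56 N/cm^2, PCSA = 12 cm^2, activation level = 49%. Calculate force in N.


F = sigma * PCSA * activation
F = 56 * 12 * 0.49
F = 329.3 N


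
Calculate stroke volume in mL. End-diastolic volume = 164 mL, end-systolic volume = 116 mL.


SV = EDV - ESV
SV = 164 - 116
SV = 48 mL


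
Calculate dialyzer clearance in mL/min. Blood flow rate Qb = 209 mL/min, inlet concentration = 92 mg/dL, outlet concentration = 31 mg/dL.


K = Qb * (Cb_in - Cb_out) / Cb_in
K = 209 * (92 - 31) / 92
K = 138.6 mL/min


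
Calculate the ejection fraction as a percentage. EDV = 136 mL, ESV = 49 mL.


SV = EDV - ESV = 136 - 49 = 87 mL
EF = SV/EDV * 100 = 87/136 * 100
EF = 63.97%


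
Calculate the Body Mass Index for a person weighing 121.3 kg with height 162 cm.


BMI = weight / height^2
height = 162 cm = 1.62 m
BMI = 121.3 / 1.62^2
BMI = 46.22 kg/m^2


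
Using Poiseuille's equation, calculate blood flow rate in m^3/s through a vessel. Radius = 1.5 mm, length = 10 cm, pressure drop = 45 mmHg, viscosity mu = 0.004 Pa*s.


Q = pi*r^4*dP / (8*mu*L)
r = 0.0015 m, L = 0.1 m
dP = 45 mmHg = 5999.49 Pa
Q = 2.9818e-05 m^3/s


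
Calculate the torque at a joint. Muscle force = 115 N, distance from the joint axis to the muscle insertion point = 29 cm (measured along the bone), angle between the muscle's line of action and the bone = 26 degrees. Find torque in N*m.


Torque = F * d * sin(theta)   (moment arm = d*sin(theta))
d = 29 cm = 0.29 m
Torque = 115 * 0.29 * sin(26)
Torque = 14.62 N*m


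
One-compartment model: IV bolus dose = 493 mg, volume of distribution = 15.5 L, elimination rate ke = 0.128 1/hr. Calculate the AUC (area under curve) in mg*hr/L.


C0 = Dose/Vd = 493/15.5 = 31.8065 mg/L
AUC = C0/ke = 31.8065/0.128
AUC = 248.5 mg*hr/L


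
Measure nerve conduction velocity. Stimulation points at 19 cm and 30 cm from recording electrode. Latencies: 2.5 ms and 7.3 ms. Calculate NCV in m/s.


Distance = (30 - 19) / 100 = 0.11 m
dt = (7.3 - 2.5) / 1000 = 0.0048 s
NCV = dist / dt = 22.92 m/s


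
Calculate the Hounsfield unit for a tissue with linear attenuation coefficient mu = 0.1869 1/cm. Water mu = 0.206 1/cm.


HU = ((mu_tissue - mu_water) / mu_water) * 1000
HU = ((0.1869 - 0.206) / 0.206) * 1000
HU = -92.72


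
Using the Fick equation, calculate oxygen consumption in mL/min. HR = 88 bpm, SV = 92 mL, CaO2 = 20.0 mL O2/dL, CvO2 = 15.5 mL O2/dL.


CO = HR*SV = 88*92/1000 = 8.096 L/min
a-v O2 diff = 20.0 - 15.5 = 4.5 mL/dL
VO2 = CO * (CaO2-CvO2) * 10 dL/L
VO2 = 8.096 * 4.5 * 10
VO2 = 364.3 mL/min


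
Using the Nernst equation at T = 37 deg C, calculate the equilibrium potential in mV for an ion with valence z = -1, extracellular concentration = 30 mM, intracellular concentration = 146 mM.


E = (RT/(zF)) * ln(C_out/C_in)
T = 37 + 273.15 = 310.15 K
E = (8.314 * 310.15 / (-1 * 96485)) * ln(30/146)
E = 42.29 mV


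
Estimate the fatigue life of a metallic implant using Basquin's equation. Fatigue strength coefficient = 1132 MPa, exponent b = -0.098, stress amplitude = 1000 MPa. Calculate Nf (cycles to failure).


sigma_a = sigma_f' * (2Nf)^b
2Nf = (sigma_a/sigma_f')^(1/b)
2Nf = (1000/1132)^(1/-0.098)
2Nf = 3.5436705
Nf = 1.772


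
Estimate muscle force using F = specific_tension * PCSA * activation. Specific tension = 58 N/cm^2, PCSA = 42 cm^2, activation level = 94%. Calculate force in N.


F = sigma * PCSA * activation
F = 58 * 42 * 0.94
F = 2290 N


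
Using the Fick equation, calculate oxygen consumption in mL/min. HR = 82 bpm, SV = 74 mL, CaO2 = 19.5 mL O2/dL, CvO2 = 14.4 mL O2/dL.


CO = HR*SV = 82*74/1000 = 6.068 L/min
a-v O2 diff = 19.5 - 14.4 = 5.1 mL/dL
VO2 = CO * (CaO2-CvO2) * 10 dL/L
VO2 = 6.068 * 5.1 * 10
VO2 = 309.5 mL/min


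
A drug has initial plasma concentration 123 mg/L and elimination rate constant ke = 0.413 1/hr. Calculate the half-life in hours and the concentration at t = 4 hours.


t_half = ln(2) / ke = 0.693147 / 0.413 = 1.678 hr
C(t) = C0 * exp(-ke*t) = 123 * exp(-0.413*4)
C(4) = 23.57 mg/L


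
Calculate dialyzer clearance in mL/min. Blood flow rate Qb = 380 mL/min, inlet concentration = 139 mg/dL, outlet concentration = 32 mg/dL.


K = Qb * (Cb_in - Cb_out) / Cb_in
K = 380 * (139 - 32) / 139
K = 292.5 mL/min


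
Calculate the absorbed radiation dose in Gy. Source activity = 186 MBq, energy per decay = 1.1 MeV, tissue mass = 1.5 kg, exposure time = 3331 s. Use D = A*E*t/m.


A = 186 MBq = 1.8600e+08 Bq
E = 1.1 MeV = 1.7622e-13 J
D = A*E*t/m = 1.8600e+08*1.7622e-13*3331/1.5
D = 0.07279 Gy


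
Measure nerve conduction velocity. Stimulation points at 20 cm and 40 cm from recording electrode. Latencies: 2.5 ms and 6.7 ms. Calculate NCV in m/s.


Distance = (40 - 20) / 100 = 0.2 m
dt = (6.7 - 2.5) / 1000 = 0.0042 s
NCV = dist / dt = 47.62 m/s


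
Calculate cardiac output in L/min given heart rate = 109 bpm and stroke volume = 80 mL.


CO = HR * SV
CO = 109 * 80 / 1000
CO = 8.72 L/min


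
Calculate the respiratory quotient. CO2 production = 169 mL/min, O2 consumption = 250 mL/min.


RQ = VCO2 / VO2
RQ = 169 / 250
RQ = 0.676


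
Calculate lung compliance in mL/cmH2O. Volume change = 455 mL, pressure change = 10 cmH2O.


C = dV / dP
C = 455 / 10
C = 45.5 mL/cmH2O


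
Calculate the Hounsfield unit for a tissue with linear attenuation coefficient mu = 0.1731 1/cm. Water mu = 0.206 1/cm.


HU = ((mu_tissue - mu_water) / mu_water) * 1000
HU = ((0.1731 - 0.206) / 0.206) * 1000
HU = -159.7


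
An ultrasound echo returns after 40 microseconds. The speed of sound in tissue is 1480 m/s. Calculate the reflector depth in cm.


depth = c * t / 2
t = 40 us = 4.0000e-05 s
depth = 1480 * 4.0000e-05 / 2
depth = 0.0296 m = 2.96 cm


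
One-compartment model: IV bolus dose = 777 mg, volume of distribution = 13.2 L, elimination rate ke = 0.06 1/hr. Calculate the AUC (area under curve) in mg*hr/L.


C0 = Dose/Vd = 777/13.2 = 58.8636 mg/L
AUC = C0/ke = 58.8636/0.06
AUC = 981.1 mg*hr/L


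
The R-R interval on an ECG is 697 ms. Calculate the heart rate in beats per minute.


HR = 60 / RR_interval(s)
RR = 697 ms = 0.697 s
HR = 60 / 0.697 = 86.08 bpm


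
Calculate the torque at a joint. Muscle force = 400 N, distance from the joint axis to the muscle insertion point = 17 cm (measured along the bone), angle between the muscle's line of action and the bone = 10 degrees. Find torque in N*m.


Torque = F * d * sin(theta)   (moment arm = d*sin(theta))
d = 17 cm = 0.17 m
Torque = 400 * 0.17 * sin(10)
Torque = 11.81 N*m


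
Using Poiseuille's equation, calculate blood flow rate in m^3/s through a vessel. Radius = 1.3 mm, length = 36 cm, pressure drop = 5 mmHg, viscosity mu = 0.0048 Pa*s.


Q = pi*r^4*dP / (8*mu*L)
r = 0.0013 m, L = 0.36 m
dP = 5 mmHg = 666.61 Pa
Q = 4.3267e-07 m^3/s


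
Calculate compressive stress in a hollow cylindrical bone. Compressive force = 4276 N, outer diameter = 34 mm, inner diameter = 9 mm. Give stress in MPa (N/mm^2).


A = pi*(r_o^2 - r_i^2)
r_o = 17 mm, r_i = 4.5 mm
A = 844.303 mm^2
sigma = F/A = 4276 / 844.303
sigma = 5.065 MPa


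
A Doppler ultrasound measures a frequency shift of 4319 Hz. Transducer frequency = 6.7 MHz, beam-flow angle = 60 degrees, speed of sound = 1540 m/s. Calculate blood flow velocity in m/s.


v = fd * c / (2 * f0 * cos(theta))
v = 4319 * 1540 / (2 * 6.7000e+06 * cos(60))
v = 0.9927 m/s


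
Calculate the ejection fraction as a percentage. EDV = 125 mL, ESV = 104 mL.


SV = EDV - ESV = 125 - 104 = 21 mL
EF = SV/EDV * 100 = 21/125 * 100
EF = 16.8%


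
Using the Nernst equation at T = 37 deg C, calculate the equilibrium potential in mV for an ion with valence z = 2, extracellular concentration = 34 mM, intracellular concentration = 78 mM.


E = (RT/(zF)) * ln(C_out/C_in)
T = 37 + 273.15 = 310.15 K
E = (8.314 * 310.15 / (2 * 96485)) * ln(34/78)
E = -11.1 mV


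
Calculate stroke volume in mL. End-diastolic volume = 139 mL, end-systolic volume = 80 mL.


SV = EDV - ESV
SV = 139 - 80
SV = 59 mL


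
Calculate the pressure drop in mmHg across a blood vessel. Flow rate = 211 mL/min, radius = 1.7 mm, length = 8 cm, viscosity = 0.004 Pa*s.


dP = 8*mu*L*Q / (pi*r^4)
Q = 211 mL/min = 3.51667e-06 m^3/s
dP = 343.104 Pa = 343.104 / 133.322 mmHg = 2.573 mmHg


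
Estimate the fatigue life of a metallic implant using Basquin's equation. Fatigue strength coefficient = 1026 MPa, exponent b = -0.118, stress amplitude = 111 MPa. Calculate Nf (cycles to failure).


sigma_a = sigma_f' * (2Nf)^b
2Nf = (sigma_a/sigma_f')^(1/b)
2Nf = (111/1026)^(1/-0.118)
2Nf = 1.5309196e+08
Nf = 7.6546e+07


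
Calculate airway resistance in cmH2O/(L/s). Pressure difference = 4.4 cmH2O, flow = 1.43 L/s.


R = dP / flow
R = 4.4 / 1.43
R = 3.077 cmH2O/(L/s)


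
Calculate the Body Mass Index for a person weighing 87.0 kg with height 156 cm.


BMI = weight / height^2
height = 156 cm = 1.56 m
BMI = 87.0 / 1.56^2
BMI = 35.75 kg/m^2


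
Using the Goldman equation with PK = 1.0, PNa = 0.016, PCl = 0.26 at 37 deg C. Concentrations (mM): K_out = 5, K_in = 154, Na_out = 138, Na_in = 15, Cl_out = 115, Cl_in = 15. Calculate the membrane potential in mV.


Vm = (RT/F)*ln((PK*Ko + PNa*Nao + PCl*Cli)/(PK*Ki + PNa*Nai + PCl*Clo))
Numer = 11.108, Denom = 184.14
Vm = -75.05 mV


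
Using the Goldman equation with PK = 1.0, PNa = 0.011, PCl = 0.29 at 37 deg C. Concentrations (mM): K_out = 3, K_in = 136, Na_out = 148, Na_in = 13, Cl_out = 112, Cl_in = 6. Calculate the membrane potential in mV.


Vm = (RT/F)*ln((PK*Ko + PNa*Nao + PCl*Cli)/(PK*Ki + PNa*Nai + PCl*Clo))
Numer = 6.368, Denom = 168.623
Vm = -87.56 mV


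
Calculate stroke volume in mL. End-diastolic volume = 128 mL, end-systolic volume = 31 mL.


SV = EDV - ESV
SV = 128 - 31
SV = 97 mL


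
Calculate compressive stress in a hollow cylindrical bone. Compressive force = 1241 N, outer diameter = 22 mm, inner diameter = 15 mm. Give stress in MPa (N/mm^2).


A = pi*(r_o^2 - r_i^2)
r_o = 11 mm, r_i = 7.5 mm
A = 203.418 mm^2
sigma = F/A = 1241 / 203.418
sigma = 6.101 MPa


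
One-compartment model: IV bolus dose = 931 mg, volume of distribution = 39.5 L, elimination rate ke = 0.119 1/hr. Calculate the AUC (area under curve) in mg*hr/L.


C0 = Dose/Vd = 931/39.5 = 23.5696 mg/L
AUC = C0/ke = 23.5696/0.119
AUC = 198.1 mg*hr/L


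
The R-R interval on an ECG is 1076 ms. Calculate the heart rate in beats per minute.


HR = 60 / RR_interval(s)
RR = 1076 ms = 1.076 s
HR = 60 / 1.076 = 55.76 bpm


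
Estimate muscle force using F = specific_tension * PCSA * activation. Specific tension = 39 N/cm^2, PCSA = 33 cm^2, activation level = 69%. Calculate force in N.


F = sigma * PCSA * activation
F = 39 * 33 * 0.69
F = 888 N


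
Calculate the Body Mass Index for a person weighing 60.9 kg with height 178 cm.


BMI = weight / height^2
height = 178 cm = 1.78 m
BMI = 60.9 / 1.78^2
BMI = 19.22 kg/m^2


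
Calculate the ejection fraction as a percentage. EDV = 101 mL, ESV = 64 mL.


SV = EDV - ESV = 101 - 64 = 37 mL
EF = SV/EDV * 100 = 37/101 * 100
EF = 36.63%


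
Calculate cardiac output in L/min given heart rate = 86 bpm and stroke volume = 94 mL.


CO = HR * SV
CO = 86 * 94 / 1000
CO = 8.084 L/min


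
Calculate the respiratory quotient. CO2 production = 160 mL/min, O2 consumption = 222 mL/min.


RQ = VCO2 / VO2
RQ = 160 / 222
RQ = 0.7207
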